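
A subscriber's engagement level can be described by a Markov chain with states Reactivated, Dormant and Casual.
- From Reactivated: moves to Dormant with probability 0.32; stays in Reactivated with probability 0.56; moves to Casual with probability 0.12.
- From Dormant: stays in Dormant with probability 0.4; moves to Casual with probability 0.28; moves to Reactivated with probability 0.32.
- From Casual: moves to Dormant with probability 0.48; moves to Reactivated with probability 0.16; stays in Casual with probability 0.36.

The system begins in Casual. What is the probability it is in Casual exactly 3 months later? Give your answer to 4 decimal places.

Propagate the distribution vector 3 months from Casual.
After 0 months: (0.0000, 0.0000, 1.0000)
After 1 month: (0.1600, 0.4800, 0.3600)
After 2 months: (0.3008, 0.4160, 0.2832)
After 3 months: (0.3469, 0.3986, 0.2545)
P(in Casual after 3 months) = 0.2545

0.2545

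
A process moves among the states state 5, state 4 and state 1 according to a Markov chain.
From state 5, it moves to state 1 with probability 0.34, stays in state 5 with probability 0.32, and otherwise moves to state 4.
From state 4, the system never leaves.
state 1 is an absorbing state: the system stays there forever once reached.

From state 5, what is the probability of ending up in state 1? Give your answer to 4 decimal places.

0.5000

Let h(s) be the probability of absorption at state 1 starting from transient state s. Then h(state 1) = 1 and h(state 4) = 0. By first-step analysis:
h(state 5) = 0.32·h(state 5) + 0.34·0 + 0.34·1
Solving: h(state 5) = 0.5000.
Starting from state 5, the probability is 0.5000.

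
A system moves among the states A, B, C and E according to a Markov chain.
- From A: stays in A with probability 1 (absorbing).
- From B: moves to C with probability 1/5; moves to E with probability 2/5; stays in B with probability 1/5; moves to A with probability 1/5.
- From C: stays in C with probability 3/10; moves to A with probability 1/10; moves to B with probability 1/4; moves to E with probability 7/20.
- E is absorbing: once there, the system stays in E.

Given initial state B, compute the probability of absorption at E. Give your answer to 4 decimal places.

0.6863

Let h(s) be the probability of absorption at E starting from transient state s. Then h(E) = 1 and h(A) = 0. By first-step analysis:
h(B) = 0.2·0 + 0.2·h(B) + 0.2·h(C) + 0.4·1
h(C) = 0.1·0 + 0.25·h(B) + 0.3·h(C) + 0.35·1
Solving: h(B) = 0.6863, h(C) = 0.7451.
Starting from B, the probability is 0.6863.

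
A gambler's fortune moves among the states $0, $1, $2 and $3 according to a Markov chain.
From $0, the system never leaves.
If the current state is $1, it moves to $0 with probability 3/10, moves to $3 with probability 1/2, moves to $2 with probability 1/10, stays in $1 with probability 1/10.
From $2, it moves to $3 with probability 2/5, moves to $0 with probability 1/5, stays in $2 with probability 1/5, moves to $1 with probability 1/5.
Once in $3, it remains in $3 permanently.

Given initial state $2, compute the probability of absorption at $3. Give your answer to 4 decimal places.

Let h(s) be the probability of absorption at $3 starting from transient state s. Then h($3) = 1 and h($0) = 0. By first-step analysis:
h($1) = 0.3·0 + 0.1·h($1) + 0.1·h($2) + 0.5·1
h($2) = 0.2·0 + 0.2·h($1) + 0.2·h($2) + 0.4·1
Solving: h($1) = 0.6286, h($2) = 0.6571.
Starting from $2, the probability is 0.6571.

0.6571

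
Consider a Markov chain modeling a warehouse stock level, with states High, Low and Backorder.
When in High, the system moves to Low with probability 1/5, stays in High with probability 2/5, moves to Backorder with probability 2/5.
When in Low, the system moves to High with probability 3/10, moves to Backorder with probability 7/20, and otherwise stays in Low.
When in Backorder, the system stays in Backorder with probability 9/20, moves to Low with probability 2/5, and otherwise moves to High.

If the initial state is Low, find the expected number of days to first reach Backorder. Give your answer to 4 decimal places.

2.7273

Let t(s) be the expected number of days to first reach Backorder from state s, with t(Backorder) = 0. Conditioning on the first day:
t(High) = 1 + 0.4·t(High) + 0.2·t(Low)
t(Low) = 1 + 0.3·t(High) + 0.35·t(Low)
Solving: t(High) = 2.5758, t(Low) = 2.7273.
Expected days from Low to Backorder: 2.7273.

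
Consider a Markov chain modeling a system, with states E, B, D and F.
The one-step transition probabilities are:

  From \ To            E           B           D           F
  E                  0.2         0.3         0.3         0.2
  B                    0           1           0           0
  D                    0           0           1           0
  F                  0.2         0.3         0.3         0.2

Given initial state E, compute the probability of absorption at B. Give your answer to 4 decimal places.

0.5000

Let h(s) be the probability of absorption at B starting from transient state s. Then h(B) = 1 and h(D) = 0. By first-step analysis:
h(E) = 0.2·h(E) + 0.3·1 + 0.3·0 + 0.2·h(F)
h(F) = 0.2·h(E) + 0.3·1 + 0.3·0 + 0.2·h(F)
Solving: h(E) = 0.5000, h(F) = 0.5000.
Starting from E, the probability is 0.5000.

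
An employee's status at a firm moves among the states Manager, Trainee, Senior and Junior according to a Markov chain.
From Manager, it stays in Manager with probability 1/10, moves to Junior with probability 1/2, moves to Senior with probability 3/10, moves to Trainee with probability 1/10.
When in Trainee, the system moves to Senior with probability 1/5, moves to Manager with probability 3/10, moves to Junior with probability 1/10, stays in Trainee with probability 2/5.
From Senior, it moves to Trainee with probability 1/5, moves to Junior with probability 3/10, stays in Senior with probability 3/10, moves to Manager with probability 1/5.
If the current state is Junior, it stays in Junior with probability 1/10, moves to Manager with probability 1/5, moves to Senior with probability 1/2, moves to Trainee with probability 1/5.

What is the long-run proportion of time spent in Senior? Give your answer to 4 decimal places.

0.3268

Let the stationary distribution be π with π = πP and π_1 + π_2 + π_3 + π_4 = 1.
π_1 = 0.1·π_1 + 0.3·π_2 + 0.2·π_3 + 0.2·π_4
π_2 = 0.1·π_1 + 0.4·π_2 + 0.2·π_3 + 0.2·π_4
π_3 = 0.3·π_1 + 0.2·π_2 + 0.3·π_3 + 0.5·π_4
Solving with the normalization constraint gives π = (0.2022, 0.2247, 0.3268, 0.2463).
So the stationary probability of Senior is 0.3268.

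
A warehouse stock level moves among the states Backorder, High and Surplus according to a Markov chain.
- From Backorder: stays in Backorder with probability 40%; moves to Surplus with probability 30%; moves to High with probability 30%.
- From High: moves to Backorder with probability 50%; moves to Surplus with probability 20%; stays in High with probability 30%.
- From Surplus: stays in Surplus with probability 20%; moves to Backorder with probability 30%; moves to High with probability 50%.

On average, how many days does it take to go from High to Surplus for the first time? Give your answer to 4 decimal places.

Let t(s) be the expected number of days to first reach Surplus from state s, with t(Surplus) = 0. Conditioning on the first day:
t(Backorder) = 1 + 0.4·t(Backorder) + 0.3·t(High)
t(High) = 1 + 0.5·t(Backorder) + 0.3·t(High)
Solving: t(Backorder) = 3.7037, t(High) = 4.0741.
Expected days from High to Surplus: 4.0741.

4.0741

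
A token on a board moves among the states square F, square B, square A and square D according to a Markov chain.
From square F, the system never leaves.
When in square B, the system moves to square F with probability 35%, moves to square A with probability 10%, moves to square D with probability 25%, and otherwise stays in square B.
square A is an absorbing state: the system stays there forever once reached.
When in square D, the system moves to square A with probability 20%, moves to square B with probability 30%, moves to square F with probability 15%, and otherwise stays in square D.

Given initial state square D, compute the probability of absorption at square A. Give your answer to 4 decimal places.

Let h(s) be the probability of absorption at square A starting from transient state s. Then h(square A) = 1 and h(square F) = 0. By first-step analysis:
h(square B) = 0.35·0 + 0.3·h(square B) + 0.1·1 + 0.25·h(square D)
h(square D) = 0.15·0 + 0.3·h(square B) + 0.2·1 + 0.35·h(square D)
Solving: h(square B) = 0.3026, h(square D) = 0.4474.
Starting from square D, the probability is 0.4474.

0.4474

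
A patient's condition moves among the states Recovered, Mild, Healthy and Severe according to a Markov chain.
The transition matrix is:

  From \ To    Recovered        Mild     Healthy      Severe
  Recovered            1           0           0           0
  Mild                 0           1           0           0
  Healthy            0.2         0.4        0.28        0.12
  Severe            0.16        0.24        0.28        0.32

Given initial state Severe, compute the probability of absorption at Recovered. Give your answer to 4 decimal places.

Let h(s) be the probability of absorption at Recovered starting from transient state s. Then h(Recovered) = 1 and h(Mild) = 0. By first-step analysis:
h(Healthy) = 0.2·1 + 0.4·0 + 0.28·h(Healthy) + 0.12·h(Severe)
h(Severe) = 0.16·1 + 0.24·0 + 0.28·h(Healthy) + 0.32·h(Severe)
Solving: h(Healthy) = 0.3404, h(Severe) = 0.3754.
Starting from Severe, the probability is 0.3754.

0.3754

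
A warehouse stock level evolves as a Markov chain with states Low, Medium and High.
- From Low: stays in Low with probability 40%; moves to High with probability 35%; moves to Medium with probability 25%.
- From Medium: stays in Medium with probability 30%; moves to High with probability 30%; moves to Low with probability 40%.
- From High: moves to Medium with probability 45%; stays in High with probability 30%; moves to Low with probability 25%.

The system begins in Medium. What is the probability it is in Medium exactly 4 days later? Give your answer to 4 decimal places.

Propagate the distribution vector 4 days from Medium.
After 0 days: (0.0000, 1.0000, 0.0000)
After 1 day: (0.4000, 0.3000, 0.3000)
After 2 days: (0.3550, 0.3250, 0.3200)
After 3 days: (0.3520, 0.3303, 0.3178)
After 4 days: (0.3523, 0.3301, 0.3176)
P(in Medium after 4 days) = 0.3301

0.3301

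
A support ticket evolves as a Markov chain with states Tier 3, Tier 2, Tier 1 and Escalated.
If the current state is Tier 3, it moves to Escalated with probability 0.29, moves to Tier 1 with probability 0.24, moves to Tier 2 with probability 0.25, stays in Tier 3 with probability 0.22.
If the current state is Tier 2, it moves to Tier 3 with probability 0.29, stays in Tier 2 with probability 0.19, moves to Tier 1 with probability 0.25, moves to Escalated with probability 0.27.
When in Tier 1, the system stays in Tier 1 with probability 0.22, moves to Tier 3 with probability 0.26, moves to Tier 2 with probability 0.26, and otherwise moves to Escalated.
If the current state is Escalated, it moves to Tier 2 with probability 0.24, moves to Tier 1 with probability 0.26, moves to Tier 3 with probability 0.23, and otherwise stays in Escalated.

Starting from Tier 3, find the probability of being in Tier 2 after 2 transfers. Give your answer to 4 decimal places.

0.2345

Propagate the distribution vector 2 transfers from Tier 3.
After 0 transfers: (1.0000, 0.0000, 0.0000, 0.0000)
After 1 transfer: (0.2200, 0.2500, 0.2400, 0.2900)
After 2 transfers: (0.2500, 0.2345, 0.2435, 0.2720)
P(in Tier 2 after 2 transfers) = 0.2345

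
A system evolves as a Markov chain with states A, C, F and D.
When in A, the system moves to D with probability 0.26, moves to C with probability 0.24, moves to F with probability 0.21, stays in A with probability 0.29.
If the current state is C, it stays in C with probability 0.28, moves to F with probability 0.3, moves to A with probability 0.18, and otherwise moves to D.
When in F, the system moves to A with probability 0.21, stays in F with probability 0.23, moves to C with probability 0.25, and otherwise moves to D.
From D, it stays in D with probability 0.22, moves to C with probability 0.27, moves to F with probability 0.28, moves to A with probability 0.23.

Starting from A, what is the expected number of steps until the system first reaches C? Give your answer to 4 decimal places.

Let t(s) be the expected number of steps to first reach C from state s, with t(C) = 0. Conditioning on the first step:
t(A) = 1 + 0.29·t(A) + 0.21·t(F) + 0.26·t(D)
t(F) = 1 + 0.21·t(A) + 0.23·t(F) + 0.31·t(D)
t(D) = 1 + 0.23·t(A) + 0.28·t(F) + 0.22·t(D)
Solving: t(A) = 3.9974, t(F) = 3.9505, t(D) = 3.8789.
Expected steps from A to C: 3.9974.

3.9974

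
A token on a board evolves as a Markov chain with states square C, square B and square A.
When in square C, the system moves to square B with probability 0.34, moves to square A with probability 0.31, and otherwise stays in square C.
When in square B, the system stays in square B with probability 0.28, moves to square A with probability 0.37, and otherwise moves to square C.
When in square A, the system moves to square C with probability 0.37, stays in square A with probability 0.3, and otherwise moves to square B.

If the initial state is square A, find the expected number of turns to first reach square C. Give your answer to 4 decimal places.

2.7494

Let t(s) be the expected number of turns to first reach square C from state s, with t(square C) = 0. Conditioning on the first turn:
t(square B) = 1 + 0.28·t(square B) + 0.37·t(square A)
t(square A) = 1 + 0.33·t(square B) + 0.3·t(square A)
Solving: t(square B) = 2.8018, t(square A) = 2.7494.
Expected turns from square A to square C: 2.7494.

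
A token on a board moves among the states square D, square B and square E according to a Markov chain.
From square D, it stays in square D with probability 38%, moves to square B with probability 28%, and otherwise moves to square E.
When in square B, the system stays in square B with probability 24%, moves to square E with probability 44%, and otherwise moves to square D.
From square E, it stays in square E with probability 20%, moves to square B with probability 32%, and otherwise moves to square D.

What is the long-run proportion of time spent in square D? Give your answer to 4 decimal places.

Let the stationary distribution be π with π = πP and π_1 + π_2 + π_3 = 1.
π_1 = 0.38·π_1 + 0.32·π_2 + 0.48·π_3
π_2 = 0.28·π_1 + 0.24·π_2 + 0.32·π_3
Solving with the normalization constraint gives π = (0.3954, 0.2817, 0.3230).
So the stationary probability of square D is 0.3954.

0.3954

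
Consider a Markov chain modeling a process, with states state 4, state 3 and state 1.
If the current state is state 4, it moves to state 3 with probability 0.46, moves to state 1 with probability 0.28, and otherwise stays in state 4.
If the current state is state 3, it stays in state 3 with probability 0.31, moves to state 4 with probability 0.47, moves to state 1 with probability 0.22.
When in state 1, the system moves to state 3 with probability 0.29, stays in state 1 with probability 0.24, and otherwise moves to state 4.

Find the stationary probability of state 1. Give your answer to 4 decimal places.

0.2483

Let the stationary distribution be π with π = πP and π_1 + π_2 + π_3 = 1.
π_1 = 0.26·π_1 + 0.47·π_2 + 0.47·π_3
π_2 = 0.46·π_1 + 0.31·π_2 + 0.29·π_3
Solving with the normalization constraint gives π = (0.3884, 0.3633, 0.2483).
So the stationary probability of state 1 is 0.2483.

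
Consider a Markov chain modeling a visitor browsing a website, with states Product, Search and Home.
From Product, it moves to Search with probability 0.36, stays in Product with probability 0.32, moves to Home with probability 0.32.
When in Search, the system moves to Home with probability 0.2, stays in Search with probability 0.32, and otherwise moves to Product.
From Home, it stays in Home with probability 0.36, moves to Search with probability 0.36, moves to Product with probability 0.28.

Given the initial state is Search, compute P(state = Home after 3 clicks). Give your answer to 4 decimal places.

Propagate the distribution vector 3 clicks from Search.
After 0 clicks: (0.0000, 1.0000, 0.0000)
After 1 click: (0.4800, 0.3200, 0.2000)
After 2 clicks: (0.3632, 0.3472, 0.2896)
After 3 clicks: (0.3640, 0.3461, 0.2899)
P(in Home after 3 clicks) = 0.2899

0.2899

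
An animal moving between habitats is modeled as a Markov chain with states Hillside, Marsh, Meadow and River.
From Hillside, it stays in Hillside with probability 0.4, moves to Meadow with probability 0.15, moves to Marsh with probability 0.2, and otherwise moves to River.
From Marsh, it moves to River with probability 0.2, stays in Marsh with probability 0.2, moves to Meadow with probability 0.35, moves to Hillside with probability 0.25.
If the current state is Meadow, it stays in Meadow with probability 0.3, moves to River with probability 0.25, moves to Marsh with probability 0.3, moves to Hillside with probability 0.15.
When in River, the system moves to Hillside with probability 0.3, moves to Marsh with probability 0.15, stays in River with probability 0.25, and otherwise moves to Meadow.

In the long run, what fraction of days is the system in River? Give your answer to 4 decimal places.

Let the stationary distribution be π with π = πP and π_1 + π_2 + π_3 + π_4 = 1.
π_1 = 0.4·π_1 + 0.25·π_2 + 0.15·π_3 + 0.3·π_4
π_2 = 0.2·π_1 + 0.2·π_2 + 0.3·π_3 + 0.15·π_4
π_3 = 0.15·π_1 + 0.35·π_2 + 0.3·π_3 + 0.3·π_4
Solving with the normalization constraint gives π = (0.2765, 0.2150, 0.2693, 0.2393).
So the stationary probability of River is 0.2393.

0.2393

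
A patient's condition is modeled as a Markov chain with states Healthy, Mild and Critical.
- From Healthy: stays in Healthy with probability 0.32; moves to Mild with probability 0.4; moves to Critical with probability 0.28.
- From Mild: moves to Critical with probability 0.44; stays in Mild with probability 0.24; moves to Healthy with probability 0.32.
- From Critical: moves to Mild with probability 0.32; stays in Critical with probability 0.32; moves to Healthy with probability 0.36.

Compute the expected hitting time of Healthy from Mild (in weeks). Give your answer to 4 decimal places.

2.9787

Let t(s) be the expected number of weeks to first reach Healthy from state s, with t(Healthy) = 0. Conditioning on the first week:
t(Mild) = 1 + 0.24·t(Mild) + 0.44·t(Critical)
t(Critical) = 1 + 0.32·t(Mild) + 0.32·t(Critical)
Solving: t(Mild) = 2.9787, t(Critical) = 2.8723.
Expected weeks from Mild to Healthy: 2.9787.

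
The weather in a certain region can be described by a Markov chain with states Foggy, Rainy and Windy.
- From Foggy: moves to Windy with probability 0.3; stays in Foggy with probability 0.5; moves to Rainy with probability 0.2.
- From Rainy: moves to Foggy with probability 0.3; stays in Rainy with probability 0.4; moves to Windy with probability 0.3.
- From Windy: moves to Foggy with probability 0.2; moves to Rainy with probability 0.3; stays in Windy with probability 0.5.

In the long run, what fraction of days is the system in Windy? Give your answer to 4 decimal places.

Let the stationary distribution be π with π = πP and π_1 + π_2 + π_3 = 1.
π_1 = 0.5·π_1 + 0.3·π_2 + 0.2·π_3
π_2 = 0.2·π_1 + 0.4·π_2 + 0.3·π_3
Solving with the normalization constraint gives π = (0.3281, 0.2969, 0.3750).
So the stationary probability of Windy is 0.3750.

0.3750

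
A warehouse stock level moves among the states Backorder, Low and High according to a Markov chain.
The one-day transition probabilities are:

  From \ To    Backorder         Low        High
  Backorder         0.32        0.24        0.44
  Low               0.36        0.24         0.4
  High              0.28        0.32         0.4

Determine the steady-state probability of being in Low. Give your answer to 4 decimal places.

0.2730

Let the stationary distribution be π with π = πP and π_1 + π_2 + π_3 = 1.
π_1 = 0.32·π_1 + 0.36·π_2 + 0.28·π_3
π_2 = 0.24·π_1 + 0.24·π_2 + 0.32·π_3
Solving with the normalization constraint gives π = (0.3144, 0.2730, 0.4126).
So the stationary probability of Low is 0.2730.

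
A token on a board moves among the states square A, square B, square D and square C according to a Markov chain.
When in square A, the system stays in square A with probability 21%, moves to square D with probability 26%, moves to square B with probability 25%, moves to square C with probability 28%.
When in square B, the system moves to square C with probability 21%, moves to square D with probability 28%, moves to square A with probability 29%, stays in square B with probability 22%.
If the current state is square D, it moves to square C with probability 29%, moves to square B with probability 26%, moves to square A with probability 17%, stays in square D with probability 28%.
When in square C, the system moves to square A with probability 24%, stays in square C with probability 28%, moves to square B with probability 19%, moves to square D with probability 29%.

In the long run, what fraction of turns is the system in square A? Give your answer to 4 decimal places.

0.2253

Let the stationary distribution be π with π = πP and π_1 + π_2 + π_3 + π_4 = 1.
π_1 = 0.21·π_1 + 0.29·π_2 + 0.17·π_3 + 0.24·π_4
π_2 = 0.25·π_1 + 0.22·π_2 + 0.26·π_3 + 0.19·π_4
π_3 = 0.26·π_1 + 0.28·π_2 + 0.28·π_3 + 0.29·π_4
Solving with the normalization constraint gives π = (0.2253, 0.2299, 0.2782, 0.2667).
So the stationary probability of square A is 0.2253.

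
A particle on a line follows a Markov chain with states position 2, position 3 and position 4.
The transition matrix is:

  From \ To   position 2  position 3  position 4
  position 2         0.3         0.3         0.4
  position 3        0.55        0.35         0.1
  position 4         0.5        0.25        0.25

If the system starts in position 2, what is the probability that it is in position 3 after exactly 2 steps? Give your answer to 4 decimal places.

0.2950

Sum over the intermediate state after 1 step:
P = P(position 2→position 2)·P(position 2→position 3) + P(position 2→position 3)·P(position 3→position 3) + P(position 2→position 4)·P(position 4→position 3)
  = 0.3×0.3 + 0.3×0.35 + 0.4×0.25
  = 0.0900 + 0.1050 + 0.1000 = 0.2950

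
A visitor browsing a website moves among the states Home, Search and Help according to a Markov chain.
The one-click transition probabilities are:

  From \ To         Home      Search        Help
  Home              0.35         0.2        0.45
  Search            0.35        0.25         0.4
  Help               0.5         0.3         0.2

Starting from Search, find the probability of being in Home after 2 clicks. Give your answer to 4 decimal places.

Sum over the intermediate state after 1 click:
P = P(Search→Home)·P(Home→Home) + P(Search→Search)·P(Search→Home) + P(Search→Help)·P(Help→Home)
  = 0.35×0.35 + 0.25×0.35 + 0.4×0.5
  = 0.1225 + 0.0875 + 0.2000 = 0.4100

0.4100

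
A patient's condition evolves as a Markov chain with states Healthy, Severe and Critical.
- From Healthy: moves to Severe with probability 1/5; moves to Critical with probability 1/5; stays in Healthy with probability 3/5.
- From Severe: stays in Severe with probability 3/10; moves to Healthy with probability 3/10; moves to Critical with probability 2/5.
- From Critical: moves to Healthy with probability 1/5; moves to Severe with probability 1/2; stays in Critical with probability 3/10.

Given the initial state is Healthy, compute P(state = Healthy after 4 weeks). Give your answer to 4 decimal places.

Propagate the distribution vector 4 weeks from Healthy.
After 0 weeks: (1.0000, 0.0000, 0.0000)
After 1 week: (0.6000, 0.2000, 0.2000)
After 2 weeks: (0.4600, 0.2800, 0.2600)
After 3 weeks: (0.4120, 0.3060, 0.2820)
After 4 weeks: (0.3954, 0.3152, 0.2894)
P(in Healthy after 4 weeks) = 0.3954

0.3954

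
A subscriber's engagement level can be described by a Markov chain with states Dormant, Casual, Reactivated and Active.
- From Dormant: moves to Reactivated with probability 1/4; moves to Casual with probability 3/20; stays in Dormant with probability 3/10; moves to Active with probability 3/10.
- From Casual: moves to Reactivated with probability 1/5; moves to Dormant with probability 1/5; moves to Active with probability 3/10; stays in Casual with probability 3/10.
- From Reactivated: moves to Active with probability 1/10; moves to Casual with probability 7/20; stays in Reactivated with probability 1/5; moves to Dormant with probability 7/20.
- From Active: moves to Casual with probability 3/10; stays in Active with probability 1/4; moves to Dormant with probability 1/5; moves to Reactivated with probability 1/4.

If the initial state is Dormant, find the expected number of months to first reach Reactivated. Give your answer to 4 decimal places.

4.1901

Let t(s) be the expected number of months to first reach Reactivated from state s, with t(Reactivated) = 0. Conditioning on the first month:
t(Dormant) = 1 + 0.3·t(Dormant) + 0.15·t(Casual) + 0.3·t(Active)
t(Casual) = 1 + 0.2·t(Dormant) + 0.3·t(Casual) + 0.3·t(Active)
t(Active) = 1 + 0.2·t(Dormant) + 0.3·t(Casual) + 0.25·t(Active)
Solving: t(Dormant) = 4.1901, t(Casual) = 4.4366, t(Active) = 4.2254.
Expected months from Dormant to Reactivated: 4.1901.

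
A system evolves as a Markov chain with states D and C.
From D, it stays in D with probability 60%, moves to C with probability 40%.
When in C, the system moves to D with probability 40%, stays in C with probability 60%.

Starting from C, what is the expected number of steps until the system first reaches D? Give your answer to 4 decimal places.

Let t(s) be the expected number of steps to first reach D from state s, with t(D) = 0. Conditioning on the first step:
t(C) = 1 + 0.6·t(C)
Solving: t(C) = 2.5000.
Expected steps from C to D: 2.5000.

2.5000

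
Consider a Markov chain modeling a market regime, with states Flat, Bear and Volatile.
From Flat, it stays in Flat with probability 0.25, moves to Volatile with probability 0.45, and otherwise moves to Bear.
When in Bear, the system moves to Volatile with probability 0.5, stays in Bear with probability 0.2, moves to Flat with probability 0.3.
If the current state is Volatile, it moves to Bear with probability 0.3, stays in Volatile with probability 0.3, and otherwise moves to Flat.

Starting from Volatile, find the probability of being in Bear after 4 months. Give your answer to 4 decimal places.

0.2727

Propagate the distribution vector 4 months from Volatile.
After 0 months: (0.0000, 0.0000, 1.0000)
After 1 month: (0.4000, 0.3000, 0.3000)
After 2 months: (0.3100, 0.2700, 0.4200)
After 3 months: (0.3265, 0.2730, 0.4005)
After 4 months: (0.3237, 0.2727, 0.4036)
P(in Bear after 4 months) = 0.2727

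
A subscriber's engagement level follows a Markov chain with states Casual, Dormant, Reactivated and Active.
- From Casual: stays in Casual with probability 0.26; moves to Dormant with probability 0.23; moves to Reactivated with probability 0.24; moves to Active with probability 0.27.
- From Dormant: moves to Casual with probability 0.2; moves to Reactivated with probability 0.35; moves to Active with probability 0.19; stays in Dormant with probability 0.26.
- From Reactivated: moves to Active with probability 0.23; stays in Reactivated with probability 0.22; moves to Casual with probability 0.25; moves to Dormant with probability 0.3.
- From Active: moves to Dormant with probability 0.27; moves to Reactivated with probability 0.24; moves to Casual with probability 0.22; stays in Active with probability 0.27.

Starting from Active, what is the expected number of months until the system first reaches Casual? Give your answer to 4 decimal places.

4.4955

Let t(s) be the expected number of months to first reach Casual from state s, with t(Casual) = 0. Conditioning on the first month:
t(Dormant) = 1 + 0.26·t(Dormant) + 0.35·t(Reactivated) + 0.19·t(Active)
t(Reactivated) = 1 + 0.3·t(Dormant) + 0.22·t(Reactivated) + 0.23·t(Active)
t(Active) = 1 + 0.27·t(Dormant) + 0.24·t(Reactivated) + 0.27·t(Active)
Solving: t(Dormant) = 4.5703, t(Reactivated) = 4.3655, t(Active) = 4.4955.
Expected months from Active to Casual: 4.4955.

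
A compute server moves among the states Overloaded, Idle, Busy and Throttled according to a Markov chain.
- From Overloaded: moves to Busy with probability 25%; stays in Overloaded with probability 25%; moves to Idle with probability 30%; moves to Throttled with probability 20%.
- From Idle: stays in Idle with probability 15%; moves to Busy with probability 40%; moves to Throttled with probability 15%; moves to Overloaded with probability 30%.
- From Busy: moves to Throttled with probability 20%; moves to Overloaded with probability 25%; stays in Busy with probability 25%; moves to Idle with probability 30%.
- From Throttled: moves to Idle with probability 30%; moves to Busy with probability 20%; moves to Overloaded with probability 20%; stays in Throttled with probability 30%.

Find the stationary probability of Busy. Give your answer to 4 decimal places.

Let the stationary distribution be π with π = πP and π_1 + π_2 + π_3 + π_4 = 1.
π_1 = 0.25·π_1 + 0.3·π_2 + 0.25·π_3 + 0.2·π_4
π_2 = 0.3·π_1 + 0.15·π_2 + 0.3·π_3 + 0.3·π_4
π_3 = 0.25·π_1 + 0.4·π_2 + 0.25·π_3 + 0.2·π_4
Solving with the normalization constraint gives π = (0.2527, 0.2609, 0.2787, 0.2077).
So the stationary probability of Busy is 0.2787.

0.2787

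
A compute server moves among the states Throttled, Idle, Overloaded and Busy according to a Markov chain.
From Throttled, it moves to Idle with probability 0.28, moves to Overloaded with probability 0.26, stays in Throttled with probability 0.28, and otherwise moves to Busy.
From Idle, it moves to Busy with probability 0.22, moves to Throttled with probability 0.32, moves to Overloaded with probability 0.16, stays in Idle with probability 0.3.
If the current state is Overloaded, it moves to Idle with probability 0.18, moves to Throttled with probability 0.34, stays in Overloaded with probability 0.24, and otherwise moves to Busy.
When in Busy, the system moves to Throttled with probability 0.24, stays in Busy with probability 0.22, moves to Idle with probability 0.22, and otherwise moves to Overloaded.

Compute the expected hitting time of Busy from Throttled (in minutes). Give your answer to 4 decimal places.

4.8961

Let t(s) be the expected number of minutes to first reach Busy from state s, with t(Busy) = 0. Conditioning on the first minute:
t(Throttled) = 1 + 0.28·t(Throttled) + 0.28·t(Idle) + 0.26·t(Overloaded)
t(Idle) = 1 + 0.32·t(Throttled) + 0.3·t(Idle) + 0.16·t(Overloaded)
t(Overloaded) = 1 + 0.34·t(Throttled) + 0.18·t(Idle) + 0.24·t(Overloaded)
Solving: t(Throttled) = 4.8961, t(Idle) = 4.7239, t(Overloaded) = 4.6250.
Expected minutes from Throttled to Busy: 4.8961.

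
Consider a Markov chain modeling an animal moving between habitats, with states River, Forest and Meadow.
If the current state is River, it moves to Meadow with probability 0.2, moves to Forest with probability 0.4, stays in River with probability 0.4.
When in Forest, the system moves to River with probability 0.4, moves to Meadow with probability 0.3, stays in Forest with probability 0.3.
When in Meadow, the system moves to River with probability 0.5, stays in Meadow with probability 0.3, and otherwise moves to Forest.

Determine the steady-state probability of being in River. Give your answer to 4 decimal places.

0.4257

Let the stationary distribution be π with π = πP and π_1 + π_2 + π_3 = 1.
π_1 = 0.4·π_1 + 0.4·π_2 + 0.5·π_3
π_2 = 0.4·π_1 + 0.3·π_2 + 0.2·π_3
Solving with the normalization constraint gives π = (0.4257, 0.3168, 0.2574).
So the stationary probability of River is 0.4257.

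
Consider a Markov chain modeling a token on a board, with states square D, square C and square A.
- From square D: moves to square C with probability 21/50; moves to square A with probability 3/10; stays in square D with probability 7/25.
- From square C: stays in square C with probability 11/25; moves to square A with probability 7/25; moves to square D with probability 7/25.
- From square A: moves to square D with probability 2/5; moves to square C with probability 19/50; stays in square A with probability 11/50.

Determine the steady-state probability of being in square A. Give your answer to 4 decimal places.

Let the stationary distribution be π with π = πP and π_1 + π_2 + π_3 = 1.
π_1 = 0.28·π_1 + 0.28·π_2 + 0.4·π_3
π_2 = 0.42·π_1 + 0.44·π_2 + 0.38·π_3
Solving with the normalization constraint gives π = (0.3124, 0.4175, 0.2700).
So the stationary probability of square A is 0.2700.

0.2700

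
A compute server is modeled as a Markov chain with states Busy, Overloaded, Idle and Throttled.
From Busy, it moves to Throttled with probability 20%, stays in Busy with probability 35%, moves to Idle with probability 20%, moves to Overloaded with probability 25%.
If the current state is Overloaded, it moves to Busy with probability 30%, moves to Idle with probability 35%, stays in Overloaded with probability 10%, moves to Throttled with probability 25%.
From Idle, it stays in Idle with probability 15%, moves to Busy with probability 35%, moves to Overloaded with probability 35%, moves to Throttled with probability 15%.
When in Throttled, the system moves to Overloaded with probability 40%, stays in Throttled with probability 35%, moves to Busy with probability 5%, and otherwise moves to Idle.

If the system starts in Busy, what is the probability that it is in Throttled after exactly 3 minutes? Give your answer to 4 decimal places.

0.2366

Propagate the distribution vector 3 minutes from Busy.
After 0 minutes: (1.0000, 0.0000, 0.0000, 0.0000)
After 1 minute: (0.3500, 0.2500, 0.2000, 0.2000)
After 2 minutes: (0.2775, 0.2625, 0.2275, 0.2325)
After 3 minutes: (0.2671, 0.2683, 0.2280, 0.2366)
P(in Throttled after 3 minutes) = 0.2366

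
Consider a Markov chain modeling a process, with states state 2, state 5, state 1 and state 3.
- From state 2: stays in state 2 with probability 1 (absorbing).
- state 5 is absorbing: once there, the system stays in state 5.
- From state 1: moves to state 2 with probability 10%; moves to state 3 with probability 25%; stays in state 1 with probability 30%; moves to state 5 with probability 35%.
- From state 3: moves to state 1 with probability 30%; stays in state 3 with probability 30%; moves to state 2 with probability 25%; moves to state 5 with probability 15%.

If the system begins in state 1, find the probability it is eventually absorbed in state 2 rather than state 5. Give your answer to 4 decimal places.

Let h(s) be the probability of absorption at state 2 starting from transient state s. Then h(state 2) = 1 and h(state 5) = 0. By first-step analysis:
h(state 1) = 0.1·1 + 0.35·0 + 0.3·h(state 1) + 0.25·h(state 3)
h(state 3) = 0.25·1 + 0.15·0 + 0.3·h(state 1) + 0.3·h(state 3)
Solving: h(state 1) = 0.3193, h(state 3) = 0.4940.
Starting from state 1, the probability is 0.3193.

0.3193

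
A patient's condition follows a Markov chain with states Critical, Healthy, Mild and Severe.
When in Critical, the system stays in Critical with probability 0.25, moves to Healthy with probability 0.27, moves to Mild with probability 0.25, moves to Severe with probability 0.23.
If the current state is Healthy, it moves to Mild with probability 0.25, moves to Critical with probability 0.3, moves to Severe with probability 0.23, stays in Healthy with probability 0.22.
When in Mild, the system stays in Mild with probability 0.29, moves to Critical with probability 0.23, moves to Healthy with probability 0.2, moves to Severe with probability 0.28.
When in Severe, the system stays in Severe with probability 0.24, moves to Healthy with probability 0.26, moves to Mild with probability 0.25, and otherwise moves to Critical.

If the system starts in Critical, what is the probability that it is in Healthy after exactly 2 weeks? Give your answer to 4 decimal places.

Propagate the distribution vector 2 weeks from Critical.
After 0 weeks: (1.0000, 0.0000, 0.0000, 0.0000)
After 1 week: (0.2500, 0.2700, 0.2500, 0.2300)
After 2 weeks: (0.2585, 0.2367, 0.2600, 0.2448)
P(in Healthy after 2 weeks) = 0.2367

0.2367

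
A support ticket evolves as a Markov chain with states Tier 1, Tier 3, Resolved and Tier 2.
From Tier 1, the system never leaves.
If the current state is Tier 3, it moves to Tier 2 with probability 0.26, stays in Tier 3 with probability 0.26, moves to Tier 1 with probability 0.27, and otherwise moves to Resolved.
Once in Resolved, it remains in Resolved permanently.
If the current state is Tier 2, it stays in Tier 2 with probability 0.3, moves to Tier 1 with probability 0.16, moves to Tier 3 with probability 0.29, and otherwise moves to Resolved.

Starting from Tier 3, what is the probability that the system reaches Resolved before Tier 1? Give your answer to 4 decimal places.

Let h(s) be the probability of absorption at Resolved starting from transient state s. Then h(Resolved) = 1 and h(Tier 1) = 0. By first-step analysis:
h(Tier 3) = 0.27·0 + 0.26·h(Tier 3) + 0.21·1 + 0.26·h(Tier 2)
h(Tier 2) = 0.16·0 + 0.29·h(Tier 3) + 0.25·1 + 0.3·h(Tier 2)
Solving: h(Tier 3) = 0.4790, h(Tier 2) = 0.5556.
Starting from Tier 3, the probability is 0.4790.

0.4790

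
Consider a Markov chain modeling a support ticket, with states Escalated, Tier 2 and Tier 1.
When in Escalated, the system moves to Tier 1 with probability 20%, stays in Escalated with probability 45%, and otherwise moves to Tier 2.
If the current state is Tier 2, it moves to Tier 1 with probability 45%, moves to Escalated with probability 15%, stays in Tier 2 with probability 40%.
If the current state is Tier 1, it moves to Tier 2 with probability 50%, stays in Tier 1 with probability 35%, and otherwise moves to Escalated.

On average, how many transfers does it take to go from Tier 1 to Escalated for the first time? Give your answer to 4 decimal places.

Let t(s) be the expected number of transfers to first reach Escalated from state s, with t(Escalated) = 0. Conditioning on the first transfer:
t(Tier 2) = 1 + 0.4·t(Tier 2) + 0.45·t(Tier 1)
t(Tier 1) = 1 + 0.5·t(Tier 2) + 0.35·t(Tier 1)
Solving: t(Tier 2) = 6.6667, t(Tier 1) = 6.6667.
Expected transfers from Tier 1 to Escalated: 6.6667.

6.6667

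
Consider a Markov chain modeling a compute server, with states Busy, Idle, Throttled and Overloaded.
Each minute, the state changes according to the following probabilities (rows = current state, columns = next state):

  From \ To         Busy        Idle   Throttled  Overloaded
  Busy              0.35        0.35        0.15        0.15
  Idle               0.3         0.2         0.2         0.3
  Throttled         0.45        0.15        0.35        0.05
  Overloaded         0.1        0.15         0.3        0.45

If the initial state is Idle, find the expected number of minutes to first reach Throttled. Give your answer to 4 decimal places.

Let t(s) be the expected number of minutes to first reach Throttled from state s, with t(Throttled) = 0. Conditioning on the first minute:
t(Busy) = 1 + 0.35·t(Busy) + 0.35·t(Idle) + 0.15·t(Overloaded)
t(Idle) = 1 + 0.3·t(Busy) + 0.2·t(Idle) + 0.3·t(Overloaded)
t(Overloaded) = 1 + 0.1·t(Busy) + 0.15·t(Idle) + 0.45·t(Overloaded)
Solving: t(Busy) = 4.9190, t(Idle) = 4.5803, t(Overloaded) = 3.9617.
Expected minutes from Idle to Throttled: 4.5803.

4.5803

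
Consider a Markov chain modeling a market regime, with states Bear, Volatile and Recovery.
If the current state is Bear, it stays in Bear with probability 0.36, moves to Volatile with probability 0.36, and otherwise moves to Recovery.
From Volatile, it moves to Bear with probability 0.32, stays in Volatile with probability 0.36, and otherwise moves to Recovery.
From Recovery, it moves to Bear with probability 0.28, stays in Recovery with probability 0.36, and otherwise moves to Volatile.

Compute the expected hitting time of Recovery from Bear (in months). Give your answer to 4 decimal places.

3.3967

Let t(s) be the expected number of months to first reach Recovery from state s, with t(Recovery) = 0. Conditioning on the first month:
t(Bear) = 1 + 0.36·t(Bear) + 0.36·t(Volatile)
t(Volatile) = 1 + 0.32·t(Bear) + 0.36·t(Volatile)
Solving: t(Bear) = 3.3967, t(Volatile) = 3.2609.
Expected months from Bear to Recovery: 3.3967.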